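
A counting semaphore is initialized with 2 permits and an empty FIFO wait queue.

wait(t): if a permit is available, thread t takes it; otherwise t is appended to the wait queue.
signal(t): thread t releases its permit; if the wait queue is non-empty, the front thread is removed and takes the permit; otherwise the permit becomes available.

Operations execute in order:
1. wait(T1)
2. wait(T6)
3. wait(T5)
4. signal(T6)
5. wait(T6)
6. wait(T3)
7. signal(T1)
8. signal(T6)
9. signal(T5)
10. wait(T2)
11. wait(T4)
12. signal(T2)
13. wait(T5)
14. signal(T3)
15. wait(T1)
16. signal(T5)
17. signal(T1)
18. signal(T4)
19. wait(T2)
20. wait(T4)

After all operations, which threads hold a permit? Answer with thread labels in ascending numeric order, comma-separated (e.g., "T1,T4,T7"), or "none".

Step 1: wait(T1) -> count=1 queue=[] holders={T1}
Step 2: wait(T6) -> count=0 queue=[] holders={T1,T6}
Step 3: wait(T5) -> count=0 queue=[T5] holders={T1,T6}
Step 4: signal(T6) -> count=0 queue=[] holders={T1,T5}
Step 5: wait(T6) -> count=0 queue=[T6] holders={T1,T5}
Step 6: wait(T3) -> count=0 queue=[T6,T3] holders={T1,T5}
Step 7: signal(T1) -> count=0 queue=[T3] holders={T5,T6}
Step 8: signal(T6) -> count=0 queue=[] holders={T3,T5}
Step 9: signal(T5) -> count=1 queue=[] holders={T3}
Step 10: wait(T2) -> count=0 queue=[] holders={T2,T3}
Step 11: wait(T4) -> count=0 queue=[T4] holders={T2,T3}
Step 12: signal(T2) -> count=0 queue=[] holders={T3,T4}
Step 13: wait(T5) -> count=0 queue=[T5] holders={T3,T4}
Step 14: signal(T3) -> count=0 queue=[] holders={T4,T5}
Step 15: wait(T1) -> count=0 queue=[T1] holders={T4,T5}
Step 16: signal(T5) -> count=0 queue=[] holders={T1,T4}
Step 17: signal(T1) -> count=1 queue=[] holders={T4}
Step 18: signal(T4) -> count=2 queue=[] holders={none}
Step 19: wait(T2) -> count=1 queue=[] holders={T2}
Step 20: wait(T4) -> count=0 queue=[] holders={T2,T4}
Final holders: T2,T4

Answer: T2,T4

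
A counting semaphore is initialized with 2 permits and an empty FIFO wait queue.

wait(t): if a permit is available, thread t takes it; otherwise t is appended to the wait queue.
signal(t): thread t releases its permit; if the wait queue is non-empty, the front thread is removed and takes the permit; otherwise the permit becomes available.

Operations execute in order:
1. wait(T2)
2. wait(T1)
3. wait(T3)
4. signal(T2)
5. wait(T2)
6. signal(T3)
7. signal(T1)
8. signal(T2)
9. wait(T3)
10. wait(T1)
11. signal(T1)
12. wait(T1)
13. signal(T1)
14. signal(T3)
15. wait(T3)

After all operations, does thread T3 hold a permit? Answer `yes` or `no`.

Answer: yes

Derivation:
Step 1: wait(T2) -> count=1 queue=[] holders={T2}
Step 2: wait(T1) -> count=0 queue=[] holders={T1,T2}
Step 3: wait(T3) -> count=0 queue=[T3] holders={T1,T2}
Step 4: signal(T2) -> count=0 queue=[] holders={T1,T3}
Step 5: wait(T2) -> count=0 queue=[T2] holders={T1,T3}
Step 6: signal(T3) -> count=0 queue=[] holders={T1,T2}
Step 7: signal(T1) -> count=1 queue=[] holders={T2}
Step 8: signal(T2) -> count=2 queue=[] holders={none}
Step 9: wait(T3) -> count=1 queue=[] holders={T3}
Step 10: wait(T1) -> count=0 queue=[] holders={T1,T3}
Step 11: signal(T1) -> count=1 queue=[] holders={T3}
Step 12: wait(T1) -> count=0 queue=[] holders={T1,T3}
Step 13: signal(T1) -> count=1 queue=[] holders={T3}
Step 14: signal(T3) -> count=2 queue=[] holders={none}
Step 15: wait(T3) -> count=1 queue=[] holders={T3}
Final holders: {T3} -> T3 in holders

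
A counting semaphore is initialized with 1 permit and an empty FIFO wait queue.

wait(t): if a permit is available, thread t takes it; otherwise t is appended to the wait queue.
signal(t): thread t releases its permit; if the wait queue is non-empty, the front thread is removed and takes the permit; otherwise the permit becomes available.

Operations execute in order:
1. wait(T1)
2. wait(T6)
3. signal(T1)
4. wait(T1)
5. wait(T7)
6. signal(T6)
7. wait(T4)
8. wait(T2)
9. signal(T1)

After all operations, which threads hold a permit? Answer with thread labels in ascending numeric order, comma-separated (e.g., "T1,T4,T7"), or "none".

Step 1: wait(T1) -> count=0 queue=[] holders={T1}
Step 2: wait(T6) -> count=0 queue=[T6] holders={T1}
Step 3: signal(T1) -> count=0 queue=[] holders={T6}
Step 4: wait(T1) -> count=0 queue=[T1] holders={T6}
Step 5: wait(T7) -> count=0 queue=[T1,T7] holders={T6}
Step 6: signal(T6) -> count=0 queue=[T7] holders={T1}
Step 7: wait(T4) -> count=0 queue=[T7,T4] holders={T1}
Step 8: wait(T2) -> count=0 queue=[T7,T4,T2] holders={T1}
Step 9: signal(T1) -> count=0 queue=[T4,T2] holders={T7}
Final holders: T7

Answer: T7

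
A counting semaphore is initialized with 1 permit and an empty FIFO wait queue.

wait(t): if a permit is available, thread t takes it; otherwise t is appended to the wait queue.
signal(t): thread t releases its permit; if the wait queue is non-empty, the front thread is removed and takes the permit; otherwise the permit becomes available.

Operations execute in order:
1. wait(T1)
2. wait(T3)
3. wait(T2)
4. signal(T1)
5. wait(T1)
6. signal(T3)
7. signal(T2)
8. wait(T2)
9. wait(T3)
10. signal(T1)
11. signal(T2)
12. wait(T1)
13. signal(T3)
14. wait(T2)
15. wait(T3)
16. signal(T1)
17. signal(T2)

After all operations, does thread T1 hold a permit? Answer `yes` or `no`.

Step 1: wait(T1) -> count=0 queue=[] holders={T1}
Step 2: wait(T3) -> count=0 queue=[T3] holders={T1}
Step 3: wait(T2) -> count=0 queue=[T3,T2] holders={T1}
Step 4: signal(T1) -> count=0 queue=[T2] holders={T3}
Step 5: wait(T1) -> count=0 queue=[T2,T1] holders={T3}
Step 6: signal(T3) -> count=0 queue=[T1] holders={T2}
Step 7: signal(T2) -> count=0 queue=[] holders={T1}
Step 8: wait(T2) -> count=0 queue=[T2] holders={T1}
Step 9: wait(T3) -> count=0 queue=[T2,T3] holders={T1}
Step 10: signal(T1) -> count=0 queue=[T3] holders={T2}
Step 11: signal(T2) -> count=0 queue=[] holders={T3}
Step 12: wait(T1) -> count=0 queue=[T1] holders={T3}
Step 13: signal(T3) -> count=0 queue=[] holders={T1}
Step 14: wait(T2) -> count=0 queue=[T2] holders={T1}
Step 15: wait(T3) -> count=0 queue=[T2,T3] holders={T1}
Step 16: signal(T1) -> count=0 queue=[T3] holders={T2}
Step 17: signal(T2) -> count=0 queue=[] holders={T3}
Final holders: {T3} -> T1 not in holders

Answer: no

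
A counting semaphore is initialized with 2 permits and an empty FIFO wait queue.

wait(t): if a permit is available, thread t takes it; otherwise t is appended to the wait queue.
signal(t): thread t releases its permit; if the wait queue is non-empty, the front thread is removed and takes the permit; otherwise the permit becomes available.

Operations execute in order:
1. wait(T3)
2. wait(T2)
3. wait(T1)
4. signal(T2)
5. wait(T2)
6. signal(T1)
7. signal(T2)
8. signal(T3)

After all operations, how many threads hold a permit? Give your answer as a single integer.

Step 1: wait(T3) -> count=1 queue=[] holders={T3}
Step 2: wait(T2) -> count=0 queue=[] holders={T2,T3}
Step 3: wait(T1) -> count=0 queue=[T1] holders={T2,T3}
Step 4: signal(T2) -> count=0 queue=[] holders={T1,T3}
Step 5: wait(T2) -> count=0 queue=[T2] holders={T1,T3}
Step 6: signal(T1) -> count=0 queue=[] holders={T2,T3}
Step 7: signal(T2) -> count=1 queue=[] holders={T3}
Step 8: signal(T3) -> count=2 queue=[] holders={none}
Final holders: {none} -> 0 thread(s)

Answer: 0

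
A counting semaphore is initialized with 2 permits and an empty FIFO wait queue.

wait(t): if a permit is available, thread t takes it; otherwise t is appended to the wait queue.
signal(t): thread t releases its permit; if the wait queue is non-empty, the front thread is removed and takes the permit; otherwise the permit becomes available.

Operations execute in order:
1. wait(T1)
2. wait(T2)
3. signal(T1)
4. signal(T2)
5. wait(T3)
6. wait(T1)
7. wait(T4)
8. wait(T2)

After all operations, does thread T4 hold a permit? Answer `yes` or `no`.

Step 1: wait(T1) -> count=1 queue=[] holders={T1}
Step 2: wait(T2) -> count=0 queue=[] holders={T1,T2}
Step 3: signal(T1) -> count=1 queue=[] holders={T2}
Step 4: signal(T2) -> count=2 queue=[] holders={none}
Step 5: wait(T3) -> count=1 queue=[] holders={T3}
Step 6: wait(T1) -> count=0 queue=[] holders={T1,T3}
Step 7: wait(T4) -> count=0 queue=[T4] holders={T1,T3}
Step 8: wait(T2) -> count=0 queue=[T4,T2] holders={T1,T3}
Final holders: {T1,T3} -> T4 not in holders

Answer: no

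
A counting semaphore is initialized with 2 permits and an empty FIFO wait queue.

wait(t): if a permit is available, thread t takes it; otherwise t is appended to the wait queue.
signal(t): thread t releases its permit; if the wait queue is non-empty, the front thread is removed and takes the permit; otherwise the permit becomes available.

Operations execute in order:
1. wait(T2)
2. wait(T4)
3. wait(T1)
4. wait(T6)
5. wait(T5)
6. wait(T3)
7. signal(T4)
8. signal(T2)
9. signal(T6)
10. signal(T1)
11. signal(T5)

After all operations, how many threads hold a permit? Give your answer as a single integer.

Answer: 1

Derivation:
Step 1: wait(T2) -> count=1 queue=[] holders={T2}
Step 2: wait(T4) -> count=0 queue=[] holders={T2,T4}
Step 3: wait(T1) -> count=0 queue=[T1] holders={T2,T4}
Step 4: wait(T6) -> count=0 queue=[T1,T6] holders={T2,T4}
Step 5: wait(T5) -> count=0 queue=[T1,T6,T5] holders={T2,T4}
Step 6: wait(T3) -> count=0 queue=[T1,T6,T5,T3] holders={T2,T4}
Step 7: signal(T4) -> count=0 queue=[T6,T5,T3] holders={T1,T2}
Step 8: signal(T2) -> count=0 queue=[T5,T3] holders={T1,T6}
Step 9: signal(T6) -> count=0 queue=[T3] holders={T1,T5}
Step 10: signal(T1) -> count=0 queue=[] holders={T3,T5}
Step 11: signal(T5) -> count=1 queue=[] holders={T3}
Final holders: {T3} -> 1 thread(s)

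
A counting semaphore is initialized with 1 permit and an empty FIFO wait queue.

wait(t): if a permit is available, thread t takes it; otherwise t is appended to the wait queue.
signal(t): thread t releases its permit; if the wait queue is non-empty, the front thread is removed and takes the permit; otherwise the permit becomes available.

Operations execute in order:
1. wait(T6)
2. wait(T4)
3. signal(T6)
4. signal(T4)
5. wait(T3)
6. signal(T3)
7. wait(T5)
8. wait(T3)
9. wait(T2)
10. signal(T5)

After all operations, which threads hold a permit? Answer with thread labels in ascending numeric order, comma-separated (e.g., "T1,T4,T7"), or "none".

Step 1: wait(T6) -> count=0 queue=[] holders={T6}
Step 2: wait(T4) -> count=0 queue=[T4] holders={T6}
Step 3: signal(T6) -> count=0 queue=[] holders={T4}
Step 4: signal(T4) -> count=1 queue=[] holders={none}
Step 5: wait(T3) -> count=0 queue=[] holders={T3}
Step 6: signal(T3) -> count=1 queue=[] holders={none}
Step 7: wait(T5) -> count=0 queue=[] holders={T5}
Step 8: wait(T3) -> count=0 queue=[T3] holders={T5}
Step 9: wait(T2) -> count=0 queue=[T3,T2] holders={T5}
Step 10: signal(T5) -> count=0 queue=[T2] holders={T3}
Final holders: T3

Answer: T3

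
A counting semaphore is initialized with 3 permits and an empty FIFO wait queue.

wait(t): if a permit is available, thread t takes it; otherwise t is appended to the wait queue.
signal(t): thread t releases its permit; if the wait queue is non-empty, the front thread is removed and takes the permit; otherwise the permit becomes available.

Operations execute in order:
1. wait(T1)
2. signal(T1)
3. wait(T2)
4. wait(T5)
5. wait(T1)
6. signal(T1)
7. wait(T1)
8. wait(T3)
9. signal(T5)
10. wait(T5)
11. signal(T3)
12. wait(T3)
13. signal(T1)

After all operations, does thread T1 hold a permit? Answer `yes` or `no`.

Step 1: wait(T1) -> count=2 queue=[] holders={T1}
Step 2: signal(T1) -> count=3 queue=[] holders={none}
Step 3: wait(T2) -> count=2 queue=[] holders={T2}
Step 4: wait(T5) -> count=1 queue=[] holders={T2,T5}
Step 5: wait(T1) -> count=0 queue=[] holders={T1,T2,T5}
Step 6: signal(T1) -> count=1 queue=[] holders={T2,T5}
Step 7: wait(T1) -> count=0 queue=[] holders={T1,T2,T5}
Step 8: wait(T3) -> count=0 queue=[T3] holders={T1,T2,T5}
Step 9: signal(T5) -> count=0 queue=[] holders={T1,T2,T3}
Step 10: wait(T5) -> count=0 queue=[T5] holders={T1,T2,T3}
Step 11: signal(T3) -> count=0 queue=[] holders={T1,T2,T5}
Step 12: wait(T3) -> count=0 queue=[T3] holders={T1,T2,T5}
Step 13: signal(T1) -> count=0 queue=[] holders={T2,T3,T5}
Final holders: {T2,T3,T5} -> T1 not in holders

Answer: no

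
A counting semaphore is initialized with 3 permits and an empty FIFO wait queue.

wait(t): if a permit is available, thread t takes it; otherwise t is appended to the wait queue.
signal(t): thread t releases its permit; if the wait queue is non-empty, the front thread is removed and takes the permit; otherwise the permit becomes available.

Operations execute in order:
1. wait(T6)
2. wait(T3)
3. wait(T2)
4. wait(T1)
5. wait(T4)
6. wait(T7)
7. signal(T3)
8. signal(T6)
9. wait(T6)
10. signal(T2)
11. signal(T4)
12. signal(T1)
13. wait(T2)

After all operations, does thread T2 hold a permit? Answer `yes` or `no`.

Answer: yes

Derivation:
Step 1: wait(T6) -> count=2 queue=[] holders={T6}
Step 2: wait(T3) -> count=1 queue=[] holders={T3,T6}
Step 3: wait(T2) -> count=0 queue=[] holders={T2,T3,T6}
Step 4: wait(T1) -> count=0 queue=[T1] holders={T2,T3,T6}
Step 5: wait(T4) -> count=0 queue=[T1,T4] holders={T2,T3,T6}
Step 6: wait(T7) -> count=0 queue=[T1,T4,T7] holders={T2,T3,T6}
Step 7: signal(T3) -> count=0 queue=[T4,T7] holders={T1,T2,T6}
Step 8: signal(T6) -> count=0 queue=[T7] holders={T1,T2,T4}
Step 9: wait(T6) -> count=0 queue=[T7,T6] holders={T1,T2,T4}
Step 10: signal(T2) -> count=0 queue=[T6] holders={T1,T4,T7}
Step 11: signal(T4) -> count=0 queue=[] holders={T1,T6,T7}
Step 12: signal(T1) -> count=1 queue=[] holders={T6,T7}
Step 13: wait(T2) -> count=0 queue=[] holders={T2,T6,T7}
Final holders: {T2,T6,T7} -> T2 in holders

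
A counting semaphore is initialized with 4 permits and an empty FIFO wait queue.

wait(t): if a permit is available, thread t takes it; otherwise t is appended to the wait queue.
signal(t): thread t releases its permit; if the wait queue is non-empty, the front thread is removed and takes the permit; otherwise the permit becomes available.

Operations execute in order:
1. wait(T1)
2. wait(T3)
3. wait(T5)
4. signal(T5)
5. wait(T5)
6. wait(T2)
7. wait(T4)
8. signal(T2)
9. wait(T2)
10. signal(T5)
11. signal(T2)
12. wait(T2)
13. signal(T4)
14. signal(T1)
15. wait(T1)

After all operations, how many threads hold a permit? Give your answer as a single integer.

Answer: 3

Derivation:
Step 1: wait(T1) -> count=3 queue=[] holders={T1}
Step 2: wait(T3) -> count=2 queue=[] holders={T1,T3}
Step 3: wait(T5) -> count=1 queue=[] holders={T1,T3,T5}
Step 4: signal(T5) -> count=2 queue=[] holders={T1,T3}
Step 5: wait(T5) -> count=1 queue=[] holders={T1,T3,T5}
Step 6: wait(T2) -> count=0 queue=[] holders={T1,T2,T3,T5}
Step 7: wait(T4) -> count=0 queue=[T4] holders={T1,T2,T3,T5}
Step 8: signal(T2) -> count=0 queue=[] holders={T1,T3,T4,T5}
Step 9: wait(T2) -> count=0 queue=[T2] holders={T1,T3,T4,T5}
Step 10: signal(T5) -> count=0 queue=[] holders={T1,T2,T3,T4}
Step 11: signal(T2) -> count=1 queue=[] holders={T1,T3,T4}
Step 12: wait(T2) -> count=0 queue=[] holders={T1,T2,T3,T4}
Step 13: signal(T4) -> count=1 queue=[] holders={T1,T2,T3}
Step 14: signal(T1) -> count=2 queue=[] holders={T2,T3}
Step 15: wait(T1) -> count=1 queue=[] holders={T1,T2,T3}
Final holders: {T1,T2,T3} -> 3 thread(s)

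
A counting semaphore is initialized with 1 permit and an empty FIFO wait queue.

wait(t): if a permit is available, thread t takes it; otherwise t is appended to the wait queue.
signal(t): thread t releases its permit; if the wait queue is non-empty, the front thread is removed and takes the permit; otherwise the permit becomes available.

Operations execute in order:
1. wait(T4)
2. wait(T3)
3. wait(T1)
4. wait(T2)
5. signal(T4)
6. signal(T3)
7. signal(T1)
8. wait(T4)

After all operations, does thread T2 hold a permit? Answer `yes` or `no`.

Step 1: wait(T4) -> count=0 queue=[] holders={T4}
Step 2: wait(T3) -> count=0 queue=[T3] holders={T4}
Step 3: wait(T1) -> count=0 queue=[T3,T1] holders={T4}
Step 4: wait(T2) -> count=0 queue=[T3,T1,T2] holders={T4}
Step 5: signal(T4) -> count=0 queue=[T1,T2] holders={T3}
Step 6: signal(T3) -> count=0 queue=[T2] holders={T1}
Step 7: signal(T1) -> count=0 queue=[] holders={T2}
Step 8: wait(T4) -> count=0 queue=[T4] holders={T2}
Final holders: {T2} -> T2 in holders

Answer: yes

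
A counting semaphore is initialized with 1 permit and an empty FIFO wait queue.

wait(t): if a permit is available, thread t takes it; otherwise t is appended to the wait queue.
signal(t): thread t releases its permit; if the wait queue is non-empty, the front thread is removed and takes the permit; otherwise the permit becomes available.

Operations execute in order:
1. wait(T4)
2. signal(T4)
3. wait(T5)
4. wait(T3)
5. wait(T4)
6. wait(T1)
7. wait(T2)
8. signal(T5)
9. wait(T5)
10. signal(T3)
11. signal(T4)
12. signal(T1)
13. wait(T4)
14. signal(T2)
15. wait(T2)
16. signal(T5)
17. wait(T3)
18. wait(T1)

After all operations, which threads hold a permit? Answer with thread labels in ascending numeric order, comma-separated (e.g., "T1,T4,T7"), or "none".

Step 1: wait(T4) -> count=0 queue=[] holders={T4}
Step 2: signal(T4) -> count=1 queue=[] holders={none}
Step 3: wait(T5) -> count=0 queue=[] holders={T5}
Step 4: wait(T3) -> count=0 queue=[T3] holders={T5}
Step 5: wait(T4) -> count=0 queue=[T3,T4] holders={T5}
Step 6: wait(T1) -> count=0 queue=[T3,T4,T1] holders={T5}
Step 7: wait(T2) -> count=0 queue=[T3,T4,T1,T2] holders={T5}
Step 8: signal(T5) -> count=0 queue=[T4,T1,T2] holders={T3}
Step 9: wait(T5) -> count=0 queue=[T4,T1,T2,T5] holders={T3}
Step 10: signal(T3) -> count=0 queue=[T1,T2,T5] holders={T4}
Step 11: signal(T4) -> count=0 queue=[T2,T5] holders={T1}
Step 12: signal(T1) -> count=0 queue=[T5] holders={T2}
Step 13: wait(T4) -> count=0 queue=[T5,T4] holders={T2}
Step 14: signal(T2) -> count=0 queue=[T4] holders={T5}
Step 15: wait(T2) -> count=0 queue=[T4,T2] holders={T5}
Step 16: signal(T5) -> count=0 queue=[T2] holders={T4}
Step 17: wait(T3) -> count=0 queue=[T2,T3] holders={T4}
Step 18: wait(T1) -> count=0 queue=[T2,T3,T1] holders={T4}
Final holders: T4

Answer: T4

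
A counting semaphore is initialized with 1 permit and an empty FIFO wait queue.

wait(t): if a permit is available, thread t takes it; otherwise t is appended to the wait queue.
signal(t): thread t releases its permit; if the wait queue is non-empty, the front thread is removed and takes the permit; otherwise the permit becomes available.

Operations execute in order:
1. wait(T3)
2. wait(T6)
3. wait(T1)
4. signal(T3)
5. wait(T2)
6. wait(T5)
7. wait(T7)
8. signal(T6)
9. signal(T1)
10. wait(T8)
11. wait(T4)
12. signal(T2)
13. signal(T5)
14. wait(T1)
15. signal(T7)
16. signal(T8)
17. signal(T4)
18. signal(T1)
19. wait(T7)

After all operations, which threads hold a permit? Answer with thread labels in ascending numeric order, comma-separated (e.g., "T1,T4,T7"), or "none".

Step 1: wait(T3) -> count=0 queue=[] holders={T3}
Step 2: wait(T6) -> count=0 queue=[T6] holders={T3}
Step 3: wait(T1) -> count=0 queue=[T6,T1] holders={T3}
Step 4: signal(T3) -> count=0 queue=[T1] holders={T6}
Step 5: wait(T2) -> count=0 queue=[T1,T2] holders={T6}
Step 6: wait(T5) -> count=0 queue=[T1,T2,T5] holders={T6}
Step 7: wait(T7) -> count=0 queue=[T1,T2,T5,T7] holders={T6}
Step 8: signal(T6) -> count=0 queue=[T2,T5,T7] holders={T1}
Step 9: signal(T1) -> count=0 queue=[T5,T7] holders={T2}
Step 10: wait(T8) -> count=0 queue=[T5,T7,T8] holders={T2}
Step 11: wait(T4) -> count=0 queue=[T5,T7,T8,T4] holders={T2}
Step 12: signal(T2) -> count=0 queue=[T7,T8,T4] holders={T5}
Step 13: signal(T5) -> count=0 queue=[T8,T4] holders={T7}
Step 14: wait(T1) -> count=0 queue=[T8,T4,T1] holders={T7}
Step 15: signal(T7) -> count=0 queue=[T4,T1] holders={T8}
Step 16: signal(T8) -> count=0 queue=[T1] holders={T4}
Step 17: signal(T4) -> count=0 queue=[] holders={T1}
Step 18: signal(T1) -> count=1 queue=[] holders={none}
Step 19: wait(T7) -> count=0 queue=[] holders={T7}
Final holders: T7

Answer: T7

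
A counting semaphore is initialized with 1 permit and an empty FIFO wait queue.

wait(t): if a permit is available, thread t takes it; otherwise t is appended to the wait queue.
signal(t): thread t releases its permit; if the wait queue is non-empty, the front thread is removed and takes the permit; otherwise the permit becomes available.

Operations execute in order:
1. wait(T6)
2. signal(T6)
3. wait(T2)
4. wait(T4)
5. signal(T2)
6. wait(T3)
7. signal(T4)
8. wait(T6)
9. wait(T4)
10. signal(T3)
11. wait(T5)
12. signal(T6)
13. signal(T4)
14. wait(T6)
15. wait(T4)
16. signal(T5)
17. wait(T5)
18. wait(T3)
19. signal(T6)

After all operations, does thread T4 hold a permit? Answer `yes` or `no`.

Answer: yes

Derivation:
Step 1: wait(T6) -> count=0 queue=[] holders={T6}
Step 2: signal(T6) -> count=1 queue=[] holders={none}
Step 3: wait(T2) -> count=0 queue=[] holders={T2}
Step 4: wait(T4) -> count=0 queue=[T4] holders={T2}
Step 5: signal(T2) -> count=0 queue=[] holders={T4}
Step 6: wait(T3) -> count=0 queue=[T3] holders={T4}
Step 7: signal(T4) -> count=0 queue=[] holders={T3}
Step 8: wait(T6) -> count=0 queue=[T6] holders={T3}
Step 9: wait(T4) -> count=0 queue=[T6,T4] holders={T3}
Step 10: signal(T3) -> count=0 queue=[T4] holders={T6}
Step 11: wait(T5) -> count=0 queue=[T4,T5] holders={T6}
Step 12: signal(T6) -> count=0 queue=[T5] holders={T4}
Step 13: signal(T4) -> count=0 queue=[] holders={T5}
Step 14: wait(T6) -> count=0 queue=[T6] holders={T5}
Step 15: wait(T4) -> count=0 queue=[T6,T4] holders={T5}
Step 16: signal(T5) -> count=0 queue=[T4] holders={T6}
Step 17: wait(T5) -> count=0 queue=[T4,T5] holders={T6}
Step 18: wait(T3) -> count=0 queue=[T4,T5,T3] holders={T6}
Step 19: signal(T6) -> count=0 queue=[T5,T3] holders={T4}
Final holders: {T4} -> T4 in holders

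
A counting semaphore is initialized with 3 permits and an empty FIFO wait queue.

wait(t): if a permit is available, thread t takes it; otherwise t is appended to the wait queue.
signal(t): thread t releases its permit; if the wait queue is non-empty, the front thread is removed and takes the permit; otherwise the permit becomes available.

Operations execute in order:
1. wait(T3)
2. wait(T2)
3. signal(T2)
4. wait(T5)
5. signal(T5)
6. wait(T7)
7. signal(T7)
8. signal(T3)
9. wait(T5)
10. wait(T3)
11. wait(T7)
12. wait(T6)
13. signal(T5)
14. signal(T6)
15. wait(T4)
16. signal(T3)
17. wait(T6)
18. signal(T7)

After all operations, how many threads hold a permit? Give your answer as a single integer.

Answer: 2

Derivation:
Step 1: wait(T3) -> count=2 queue=[] holders={T3}
Step 2: wait(T2) -> count=1 queue=[] holders={T2,T3}
Step 3: signal(T2) -> count=2 queue=[] holders={T3}
Step 4: wait(T5) -> count=1 queue=[] holders={T3,T5}
Step 5: signal(T5) -> count=2 queue=[] holders={T3}
Step 6: wait(T7) -> count=1 queue=[] holders={T3,T7}
Step 7: signal(T7) -> count=2 queue=[] holders={T3}
Step 8: signal(T3) -> count=3 queue=[] holders={none}
Step 9: wait(T5) -> count=2 queue=[] holders={T5}
Step 10: wait(T3) -> count=1 queue=[] holders={T3,T5}
Step 11: wait(T7) -> count=0 queue=[] holders={T3,T5,T7}
Step 12: wait(T6) -> count=0 queue=[T6] holders={T3,T5,T7}
Step 13: signal(T5) -> count=0 queue=[] holders={T3,T6,T7}
Step 14: signal(T6) -> count=1 queue=[] holders={T3,T7}
Step 15: wait(T4) -> count=0 queue=[] holders={T3,T4,T7}
Step 16: signal(T3) -> count=1 queue=[] holders={T4,T7}
Step 17: wait(T6) -> count=0 queue=[] holders={T4,T6,T7}
Step 18: signal(T7) -> count=1 queue=[] holders={T4,T6}
Final holders: {T4,T6} -> 2 thread(s)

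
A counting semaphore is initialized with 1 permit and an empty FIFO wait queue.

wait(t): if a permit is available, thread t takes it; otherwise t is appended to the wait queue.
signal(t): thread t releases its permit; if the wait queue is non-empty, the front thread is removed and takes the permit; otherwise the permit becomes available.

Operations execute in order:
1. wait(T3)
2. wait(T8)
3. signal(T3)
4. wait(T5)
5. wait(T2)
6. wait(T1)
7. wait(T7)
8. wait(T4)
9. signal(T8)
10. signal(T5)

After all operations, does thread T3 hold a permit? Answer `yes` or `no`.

Step 1: wait(T3) -> count=0 queue=[] holders={T3}
Step 2: wait(T8) -> count=0 queue=[T8] holders={T3}
Step 3: signal(T3) -> count=0 queue=[] holders={T8}
Step 4: wait(T5) -> count=0 queue=[T5] holders={T8}
Step 5: wait(T2) -> count=0 queue=[T5,T2] holders={T8}
Step 6: wait(T1) -> count=0 queue=[T5,T2,T1] holders={T8}
Step 7: wait(T7) -> count=0 queue=[T5,T2,T1,T7] holders={T8}
Step 8: wait(T4) -> count=0 queue=[T5,T2,T1,T7,T4] holders={T8}
Step 9: signal(T8) -> count=0 queue=[T2,T1,T7,T4] holders={T5}
Step 10: signal(T5) -> count=0 queue=[T1,T7,T4] holders={T2}
Final holders: {T2} -> T3 not in holders

Answer: no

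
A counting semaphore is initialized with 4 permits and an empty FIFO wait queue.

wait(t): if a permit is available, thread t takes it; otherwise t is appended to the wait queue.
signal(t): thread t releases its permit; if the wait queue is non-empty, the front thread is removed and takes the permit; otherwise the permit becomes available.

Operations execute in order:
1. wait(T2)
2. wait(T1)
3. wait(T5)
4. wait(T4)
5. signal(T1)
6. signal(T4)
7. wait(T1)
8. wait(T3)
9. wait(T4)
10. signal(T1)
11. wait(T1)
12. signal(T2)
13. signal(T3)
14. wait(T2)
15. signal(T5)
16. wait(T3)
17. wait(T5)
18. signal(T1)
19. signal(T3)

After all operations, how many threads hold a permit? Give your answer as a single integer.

Answer: 3

Derivation:
Step 1: wait(T2) -> count=3 queue=[] holders={T2}
Step 2: wait(T1) -> count=2 queue=[] holders={T1,T2}
Step 3: wait(T5) -> count=1 queue=[] holders={T1,T2,T5}
Step 4: wait(T4) -> count=0 queue=[] holders={T1,T2,T4,T5}
Step 5: signal(T1) -> count=1 queue=[] holders={T2,T4,T5}
Step 6: signal(T4) -> count=2 queue=[] holders={T2,T5}
Step 7: wait(T1) -> count=1 queue=[] holders={T1,T2,T5}
Step 8: wait(T3) -> count=0 queue=[] holders={T1,T2,T3,T5}
Step 9: wait(T4) -> count=0 queue=[T4] holders={T1,T2,T3,T5}
Step 10: signal(T1) -> count=0 queue=[] holders={T2,T3,T4,T5}
Step 11: wait(T1) -> count=0 queue=[T1] holders={T2,T3,T4,T5}
Step 12: signal(T2) -> count=0 queue=[] holders={T1,T3,T4,T5}
Step 13: signal(T3) -> count=1 queue=[] holders={T1,T4,T5}
Step 14: wait(T2) -> count=0 queue=[] holders={T1,T2,T4,T5}
Step 15: signal(T5) -> count=1 queue=[] holders={T1,T2,T4}
Step 16: wait(T3) -> count=0 queue=[] holders={T1,T2,T3,T4}
Step 17: wait(T5) -> count=0 queue=[T5] holders={T1,T2,T3,T4}
Step 18: signal(T1) -> count=0 queue=[] holders={T2,T3,T4,T5}
Step 19: signal(T3) -> count=1 queue=[] holders={T2,T4,T5}
Final holders: {T2,T4,T5} -> 3 thread(s)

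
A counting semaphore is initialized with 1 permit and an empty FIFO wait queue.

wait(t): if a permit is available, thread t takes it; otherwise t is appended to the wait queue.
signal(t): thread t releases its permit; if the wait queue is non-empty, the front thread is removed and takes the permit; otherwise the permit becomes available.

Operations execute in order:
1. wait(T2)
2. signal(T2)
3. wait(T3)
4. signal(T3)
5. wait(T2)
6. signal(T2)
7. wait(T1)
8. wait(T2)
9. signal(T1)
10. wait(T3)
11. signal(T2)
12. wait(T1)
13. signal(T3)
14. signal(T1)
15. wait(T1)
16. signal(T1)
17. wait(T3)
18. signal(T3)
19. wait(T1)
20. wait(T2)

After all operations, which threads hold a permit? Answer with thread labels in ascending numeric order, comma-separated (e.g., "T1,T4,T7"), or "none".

Answer: T1

Derivation:
Step 1: wait(T2) -> count=0 queue=[] holders={T2}
Step 2: signal(T2) -> count=1 queue=[] holders={none}
Step 3: wait(T3) -> count=0 queue=[] holders={T3}
Step 4: signal(T3) -> count=1 queue=[] holders={none}
Step 5: wait(T2) -> count=0 queue=[] holders={T2}
Step 6: signal(T2) -> count=1 queue=[] holders={none}
Step 7: wait(T1) -> count=0 queue=[] holders={T1}
Step 8: wait(T2) -> count=0 queue=[T2] holders={T1}
Step 9: signal(T1) -> count=0 queue=[] holders={T2}
Step 10: wait(T3) -> count=0 queue=[T3] holders={T2}
Step 11: signal(T2) -> count=0 queue=[] holders={T3}
Step 12: wait(T1) -> count=0 queue=[T1] holders={T3}
Step 13: signal(T3) -> count=0 queue=[] holders={T1}
Step 14: signal(T1) -> count=1 queue=[] holders={none}
Step 15: wait(T1) -> count=0 queue=[] holders={T1}
Step 16: signal(T1) -> count=1 queue=[] holders={none}
Step 17: wait(T3) -> count=0 queue=[] holders={T3}
Step 18: signal(T3) -> count=1 queue=[] holders={none}
Step 19: wait(T1) -> count=0 queue=[] holders={T1}
Step 20: wait(T2) -> count=0 queue=[T2] holders={T1}
Final holders: T1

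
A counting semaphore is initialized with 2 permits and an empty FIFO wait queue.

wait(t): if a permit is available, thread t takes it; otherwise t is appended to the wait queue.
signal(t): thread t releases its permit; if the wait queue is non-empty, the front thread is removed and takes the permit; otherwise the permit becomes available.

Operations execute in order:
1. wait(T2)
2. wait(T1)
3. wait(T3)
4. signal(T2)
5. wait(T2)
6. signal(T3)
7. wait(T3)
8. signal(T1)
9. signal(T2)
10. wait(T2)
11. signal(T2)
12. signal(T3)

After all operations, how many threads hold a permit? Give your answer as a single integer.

Answer: 0

Derivation:
Step 1: wait(T2) -> count=1 queue=[] holders={T2}
Step 2: wait(T1) -> count=0 queue=[] holders={T1,T2}
Step 3: wait(T3) -> count=0 queue=[T3] holders={T1,T2}
Step 4: signal(T2) -> count=0 queue=[] holders={T1,T3}
Step 5: wait(T2) -> count=0 queue=[T2] holders={T1,T3}
Step 6: signal(T3) -> count=0 queue=[] holders={T1,T2}
Step 7: wait(T3) -> count=0 queue=[T3] holders={T1,T2}
Step 8: signal(T1) -> count=0 queue=[] holders={T2,T3}
Step 9: signal(T2) -> count=1 queue=[] holders={T3}
Step 10: wait(T2) -> count=0 queue=[] holders={T2,T3}
Step 11: signal(T2) -> count=1 queue=[] holders={T3}
Step 12: signal(T3) -> count=2 queue=[] holders={none}
Final holders: {none} -> 0 thread(s)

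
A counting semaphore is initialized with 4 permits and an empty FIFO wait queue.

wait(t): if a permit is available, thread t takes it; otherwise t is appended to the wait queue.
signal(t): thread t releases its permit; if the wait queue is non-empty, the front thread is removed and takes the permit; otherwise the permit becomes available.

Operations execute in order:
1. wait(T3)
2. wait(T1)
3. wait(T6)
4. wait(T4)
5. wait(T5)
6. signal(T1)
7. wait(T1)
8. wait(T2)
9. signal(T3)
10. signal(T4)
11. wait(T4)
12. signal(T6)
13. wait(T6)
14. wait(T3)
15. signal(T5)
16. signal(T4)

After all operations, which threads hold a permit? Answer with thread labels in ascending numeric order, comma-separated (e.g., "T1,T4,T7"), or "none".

Answer: T1,T2,T3,T6

Derivation:
Step 1: wait(T3) -> count=3 queue=[] holders={T3}
Step 2: wait(T1) -> count=2 queue=[] holders={T1,T3}
Step 3: wait(T6) -> count=1 queue=[] holders={T1,T3,T6}
Step 4: wait(T4) -> count=0 queue=[] holders={T1,T3,T4,T6}
Step 5: wait(T5) -> count=0 queue=[T5] holders={T1,T3,T4,T6}
Step 6: signal(T1) -> count=0 queue=[] holders={T3,T4,T5,T6}
Step 7: wait(T1) -> count=0 queue=[T1] holders={T3,T4,T5,T6}
Step 8: wait(T2) -> count=0 queue=[T1,T2] holders={T3,T4,T5,T6}
Step 9: signal(T3) -> count=0 queue=[T2] holders={T1,T4,T5,T6}
Step 10: signal(T4) -> count=0 queue=[] holders={T1,T2,T5,T6}
Step 11: wait(T4) -> count=0 queue=[T4] holders={T1,T2,T5,T6}
Step 12: signal(T6) -> count=0 queue=[] holders={T1,T2,T4,T5}
Step 13: wait(T6) -> count=0 queue=[T6] holders={T1,T2,T4,T5}
Step 14: wait(T3) -> count=0 queue=[T6,T3] holders={T1,T2,T4,T5}
Step 15: signal(T5) -> count=0 queue=[T3] holders={T1,T2,T4,T6}
Step 16: signal(T4) -> count=0 queue=[] holders={T1,T2,T3,T6}
Final holders: T1,T2,T3,T6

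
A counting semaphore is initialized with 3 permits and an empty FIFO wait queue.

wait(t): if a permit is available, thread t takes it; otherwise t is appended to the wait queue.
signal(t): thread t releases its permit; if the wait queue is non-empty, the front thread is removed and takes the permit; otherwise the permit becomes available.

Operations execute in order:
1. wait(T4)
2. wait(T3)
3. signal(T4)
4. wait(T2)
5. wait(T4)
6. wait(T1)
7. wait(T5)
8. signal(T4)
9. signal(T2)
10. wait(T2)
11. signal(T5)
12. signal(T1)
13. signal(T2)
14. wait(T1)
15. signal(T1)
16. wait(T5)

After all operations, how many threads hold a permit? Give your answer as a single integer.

Answer: 2

Derivation:
Step 1: wait(T4) -> count=2 queue=[] holders={T4}
Step 2: wait(T3) -> count=1 queue=[] holders={T3,T4}
Step 3: signal(T4) -> count=2 queue=[] holders={T3}
Step 4: wait(T2) -> count=1 queue=[] holders={T2,T3}
Step 5: wait(T4) -> count=0 queue=[] holders={T2,T3,T4}
Step 6: wait(T1) -> count=0 queue=[T1] holders={T2,T3,T4}
Step 7: wait(T5) -> count=0 queue=[T1,T5] holders={T2,T3,T4}
Step 8: signal(T4) -> count=0 queue=[T5] holders={T1,T2,T3}
Step 9: signal(T2) -> count=0 queue=[] holders={T1,T3,T5}
Step 10: wait(T2) -> count=0 queue=[T2] holders={T1,T3,T5}
Step 11: signal(T5) -> count=0 queue=[] holders={T1,T2,T3}
Step 12: signal(T1) -> count=1 queue=[] holders={T2,T3}
Step 13: signal(T2) -> count=2 queue=[] holders={T3}
Step 14: wait(T1) -> count=1 queue=[] holders={T1,T3}
Step 15: signal(T1) -> count=2 queue=[] holders={T3}
Step 16: wait(T5) -> count=1 queue=[] holders={T3,T5}
Final holders: {T3,T5} -> 2 thread(s)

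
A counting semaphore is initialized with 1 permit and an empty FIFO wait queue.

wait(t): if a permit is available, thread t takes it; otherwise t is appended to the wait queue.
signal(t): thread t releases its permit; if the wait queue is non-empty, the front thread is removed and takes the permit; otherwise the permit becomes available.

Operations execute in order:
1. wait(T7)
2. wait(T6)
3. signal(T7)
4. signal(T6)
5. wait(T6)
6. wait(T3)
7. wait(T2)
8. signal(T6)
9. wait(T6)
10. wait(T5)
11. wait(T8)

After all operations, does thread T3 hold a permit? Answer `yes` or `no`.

Step 1: wait(T7) -> count=0 queue=[] holders={T7}
Step 2: wait(T6) -> count=0 queue=[T6] holders={T7}
Step 3: signal(T7) -> count=0 queue=[] holders={T6}
Step 4: signal(T6) -> count=1 queue=[] holders={none}
Step 5: wait(T6) -> count=0 queue=[] holders={T6}
Step 6: wait(T3) -> count=0 queue=[T3] holders={T6}
Step 7: wait(T2) -> count=0 queue=[T3,T2] holders={T6}
Step 8: signal(T6) -> count=0 queue=[T2] holders={T3}
Step 9: wait(T6) -> count=0 queue=[T2,T6] holders={T3}
Step 10: wait(T5) -> count=0 queue=[T2,T6,T5] holders={T3}
Step 11: wait(T8) -> count=0 queue=[T2,T6,T5,T8] holders={T3}
Final holders: {T3} -> T3 in holders

Answer: yes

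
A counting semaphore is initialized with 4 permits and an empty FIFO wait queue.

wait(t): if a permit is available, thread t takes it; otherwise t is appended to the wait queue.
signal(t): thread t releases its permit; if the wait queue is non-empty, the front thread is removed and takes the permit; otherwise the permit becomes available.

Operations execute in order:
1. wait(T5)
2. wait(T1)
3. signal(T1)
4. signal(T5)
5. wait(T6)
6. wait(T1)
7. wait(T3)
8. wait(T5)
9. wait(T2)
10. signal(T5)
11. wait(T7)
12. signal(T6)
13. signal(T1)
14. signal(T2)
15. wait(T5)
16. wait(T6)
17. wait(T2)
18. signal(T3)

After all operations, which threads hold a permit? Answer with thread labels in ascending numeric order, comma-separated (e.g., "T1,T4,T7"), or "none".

Answer: T2,T5,T6,T7

Derivation:
Step 1: wait(T5) -> count=3 queue=[] holders={T5}
Step 2: wait(T1) -> count=2 queue=[] holders={T1,T5}
Step 3: signal(T1) -> count=3 queue=[] holders={T5}
Step 4: signal(T5) -> count=4 queue=[] holders={none}
Step 5: wait(T6) -> count=3 queue=[] holders={T6}
Step 6: wait(T1) -> count=2 queue=[] holders={T1,T6}
Step 7: wait(T3) -> count=1 queue=[] holders={T1,T3,T6}
Step 8: wait(T5) -> count=0 queue=[] holders={T1,T3,T5,T6}
Step 9: wait(T2) -> count=0 queue=[T2] holders={T1,T3,T5,T6}
Step 10: signal(T5) -> count=0 queue=[] holders={T1,T2,T3,T6}
Step 11: wait(T7) -> count=0 queue=[T7] holders={T1,T2,T3,T6}
Step 12: signal(T6) -> count=0 queue=[] holders={T1,T2,T3,T7}
Step 13: signal(T1) -> count=1 queue=[] holders={T2,T3,T7}
Step 14: signal(T2) -> count=2 queue=[] holders={T3,T7}
Step 15: wait(T5) -> count=1 queue=[] holders={T3,T5,T7}
Step 16: wait(T6) -> count=0 queue=[] holders={T3,T5,T6,T7}
Step 17: wait(T2) -> count=0 queue=[T2] holders={T3,T5,T6,T7}
Step 18: signal(T3) -> count=0 queue=[] holders={T2,T5,T6,T7}
Final holders: T2,T5,T6,T7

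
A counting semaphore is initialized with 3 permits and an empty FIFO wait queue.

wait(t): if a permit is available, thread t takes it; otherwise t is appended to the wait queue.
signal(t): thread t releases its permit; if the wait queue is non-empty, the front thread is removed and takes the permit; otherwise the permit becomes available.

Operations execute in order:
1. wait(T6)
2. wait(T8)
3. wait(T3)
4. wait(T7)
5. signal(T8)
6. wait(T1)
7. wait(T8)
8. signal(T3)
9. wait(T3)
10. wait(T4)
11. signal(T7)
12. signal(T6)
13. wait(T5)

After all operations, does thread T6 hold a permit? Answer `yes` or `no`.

Answer: no

Derivation:
Step 1: wait(T6) -> count=2 queue=[] holders={T6}
Step 2: wait(T8) -> count=1 queue=[] holders={T6,T8}
Step 3: wait(T3) -> count=0 queue=[] holders={T3,T6,T8}
Step 4: wait(T7) -> count=0 queue=[T7] holders={T3,T6,T8}
Step 5: signal(T8) -> count=0 queue=[] holders={T3,T6,T7}
Step 6: wait(T1) -> count=0 queue=[T1] holders={T3,T6,T7}
Step 7: wait(T8) -> count=0 queue=[T1,T8] holders={T3,T6,T7}
Step 8: signal(T3) -> count=0 queue=[T8] holders={T1,T6,T7}
Step 9: wait(T3) -> count=0 queue=[T8,T3] holders={T1,T6,T7}
Step 10: wait(T4) -> count=0 queue=[T8,T3,T4] holders={T1,T6,T7}
Step 11: signal(T7) -> count=0 queue=[T3,T4] holders={T1,T6,T8}
Step 12: signal(T6) -> count=0 queue=[T4] holders={T1,T3,T8}
Step 13: wait(T5) -> count=0 queue=[T4,T5] holders={T1,T3,T8}
Final holders: {T1,T3,T8} -> T6 not in holders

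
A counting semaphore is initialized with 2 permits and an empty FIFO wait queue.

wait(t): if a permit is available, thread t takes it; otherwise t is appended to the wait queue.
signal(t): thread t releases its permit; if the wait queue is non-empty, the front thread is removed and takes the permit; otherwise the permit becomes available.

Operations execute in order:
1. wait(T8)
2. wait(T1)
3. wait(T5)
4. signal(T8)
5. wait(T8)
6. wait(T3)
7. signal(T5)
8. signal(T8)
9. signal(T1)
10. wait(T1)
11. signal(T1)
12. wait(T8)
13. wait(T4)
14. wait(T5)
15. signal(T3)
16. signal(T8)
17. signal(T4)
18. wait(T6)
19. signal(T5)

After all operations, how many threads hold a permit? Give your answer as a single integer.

Answer: 1

Derivation:
Step 1: wait(T8) -> count=1 queue=[] holders={T8}
Step 2: wait(T1) -> count=0 queue=[] holders={T1,T8}
Step 3: wait(T5) -> count=0 queue=[T5] holders={T1,T8}
Step 4: signal(T8) -> count=0 queue=[] holders={T1,T5}
Step 5: wait(T8) -> count=0 queue=[T8] holders={T1,T5}
Step 6: wait(T3) -> count=0 queue=[T8,T3] holders={T1,T5}
Step 7: signal(T5) -> count=0 queue=[T3] holders={T1,T8}
Step 8: signal(T8) -> count=0 queue=[] holders={T1,T3}
Step 9: signal(T1) -> count=1 queue=[] holders={T3}
Step 10: wait(T1) -> count=0 queue=[] holders={T1,T3}
Step 11: signal(T1) -> count=1 queue=[] holders={T3}
Step 12: wait(T8) -> count=0 queue=[] holders={T3,T8}
Step 13: wait(T4) -> count=0 queue=[T4] holders={T3,T8}
Step 14: wait(T5) -> count=0 queue=[T4,T5] holders={T3,T8}
Step 15: signal(T3) -> count=0 queue=[T5] holders={T4,T8}
Step 16: signal(T8) -> count=0 queue=[] holders={T4,T5}
Step 17: signal(T4) -> count=1 queue=[] holders={T5}
Step 18: wait(T6) -> count=0 queue=[] holders={T5,T6}
Step 19: signal(T5) -> count=1 queue=[] holders={T6}
Final holders: {T6} -> 1 thread(s)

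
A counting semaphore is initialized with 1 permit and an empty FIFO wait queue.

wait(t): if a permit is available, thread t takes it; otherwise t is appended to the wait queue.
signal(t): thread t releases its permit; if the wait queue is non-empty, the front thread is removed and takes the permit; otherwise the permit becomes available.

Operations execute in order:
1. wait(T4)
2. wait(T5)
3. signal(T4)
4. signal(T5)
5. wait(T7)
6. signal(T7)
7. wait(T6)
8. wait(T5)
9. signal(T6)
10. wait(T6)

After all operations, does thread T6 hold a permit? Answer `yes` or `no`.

Step 1: wait(T4) -> count=0 queue=[] holders={T4}
Step 2: wait(T5) -> count=0 queue=[T5] holders={T4}
Step 3: signal(T4) -> count=0 queue=[] holders={T5}
Step 4: signal(T5) -> count=1 queue=[] holders={none}
Step 5: wait(T7) -> count=0 queue=[] holders={T7}
Step 6: signal(T7) -> count=1 queue=[] holders={none}
Step 7: wait(T6) -> count=0 queue=[] holders={T6}
Step 8: wait(T5) -> count=0 queue=[T5] holders={T6}
Step 9: signal(T6) -> count=0 queue=[] holders={T5}
Step 10: wait(T6) -> count=0 queue=[T6] holders={T5}
Final holders: {T5} -> T6 not in holders

Answer: no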